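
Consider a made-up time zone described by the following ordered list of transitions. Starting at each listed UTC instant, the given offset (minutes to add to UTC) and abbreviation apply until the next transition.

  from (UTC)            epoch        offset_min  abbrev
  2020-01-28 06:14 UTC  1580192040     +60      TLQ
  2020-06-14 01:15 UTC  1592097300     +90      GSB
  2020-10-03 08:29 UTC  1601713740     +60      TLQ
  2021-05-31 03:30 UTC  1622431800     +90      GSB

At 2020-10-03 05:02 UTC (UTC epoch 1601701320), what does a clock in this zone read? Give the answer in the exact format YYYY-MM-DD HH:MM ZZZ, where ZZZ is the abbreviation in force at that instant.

Query: 2020-10-03 05:02 UTC
Rule 2/4 (GSB, +01:30): 2020-06-14 01:15 UTC ≤ query < 2020-10-03 08:29 UTC
5·60 + 2 + 90 = 392 min
392 = 0·1440 + 392; 392 = 6·60 + 32 → 06:32, same day
→ 2020-10-03 06:32 GSB

2020-10-03 06:32 GSB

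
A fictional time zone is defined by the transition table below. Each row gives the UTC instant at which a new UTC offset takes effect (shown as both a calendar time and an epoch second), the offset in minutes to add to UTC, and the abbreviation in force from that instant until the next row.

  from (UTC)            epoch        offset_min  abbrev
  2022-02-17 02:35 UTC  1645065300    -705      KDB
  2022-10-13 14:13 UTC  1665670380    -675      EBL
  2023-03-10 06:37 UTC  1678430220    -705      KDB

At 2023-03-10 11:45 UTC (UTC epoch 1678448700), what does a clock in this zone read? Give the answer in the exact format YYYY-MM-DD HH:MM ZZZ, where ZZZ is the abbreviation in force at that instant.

2023-03-10 00:00 KDB

Query: 2023-03-10 11:45 UTC
Rule 3/3 (KDB, -11:45): 2023-03-10 06:37 UTC ≤ query < +∞
11·60 + 45 - 705 = 0 min
0 = 0·1440 + 0; 0 = 0·60 + 0 → 00:00, same day
→ 2023-03-10 00:00 KDB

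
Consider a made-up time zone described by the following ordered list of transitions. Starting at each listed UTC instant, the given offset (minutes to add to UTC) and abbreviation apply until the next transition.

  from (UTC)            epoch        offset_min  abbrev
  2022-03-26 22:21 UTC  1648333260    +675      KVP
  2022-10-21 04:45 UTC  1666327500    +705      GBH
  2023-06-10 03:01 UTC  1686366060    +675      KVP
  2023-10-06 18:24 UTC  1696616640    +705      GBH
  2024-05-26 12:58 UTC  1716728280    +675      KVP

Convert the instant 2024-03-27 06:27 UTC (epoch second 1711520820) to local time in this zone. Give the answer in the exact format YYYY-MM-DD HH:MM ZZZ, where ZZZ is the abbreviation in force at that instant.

2024-03-27 18:12 GBH

Query: 2024-03-27 06:27 UTC
Rule 4/5 (GBH, +11:45): 2023-10-06 18:24 UTC ≤ query < 2024-05-26 12:58 UTC
6·60 + 27 + 705 = 1092 min
1092 = 0·1440 + 1092; 1092 = 18·60 + 12 → 18:12, same day
→ 2024-03-27 18:12 GBH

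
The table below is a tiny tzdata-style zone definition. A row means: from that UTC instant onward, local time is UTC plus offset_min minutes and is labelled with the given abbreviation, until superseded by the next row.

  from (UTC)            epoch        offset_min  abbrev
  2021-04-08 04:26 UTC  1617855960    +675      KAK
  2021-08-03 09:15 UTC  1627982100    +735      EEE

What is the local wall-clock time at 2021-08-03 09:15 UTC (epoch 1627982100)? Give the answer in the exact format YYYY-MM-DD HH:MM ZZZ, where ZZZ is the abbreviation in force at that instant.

2021-08-03 21:30 EEE

Query: 2021-08-03 09:15 UTC
Rule 2/2 (EEE, +12:15): 2021-08-03 09:15 UTC ≤ query < +∞
9·60 + 15 + 735 = 1290 min
1290 = 0·1440 + 1290; 1290 = 21·60 + 30 → 21:30, same day
→ 2021-08-03 21:30 EEE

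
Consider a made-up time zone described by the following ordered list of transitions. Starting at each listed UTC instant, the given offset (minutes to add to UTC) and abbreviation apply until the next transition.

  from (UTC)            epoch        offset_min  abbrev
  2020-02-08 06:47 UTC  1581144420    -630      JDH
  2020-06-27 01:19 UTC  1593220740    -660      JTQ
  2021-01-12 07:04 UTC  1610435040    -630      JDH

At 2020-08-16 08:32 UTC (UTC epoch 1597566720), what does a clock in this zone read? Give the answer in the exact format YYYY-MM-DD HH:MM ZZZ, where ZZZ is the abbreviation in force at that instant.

2020-08-15 21:32 JTQ

Query: 2020-08-16 08:32 UTC
Rule 2/3 (JTQ, -11:00): 2020-06-27 01:19 UTC ≤ query < 2021-01-12 07:04 UTC
8·60 + 32 - 660 = -148 min
-148 = -1·1440 + 1292; 1292 = 21·60 + 32 → 21:32, 2020-08-16 - 1 day = 2020-08-15
→ 2020-08-15 21:32 JTQ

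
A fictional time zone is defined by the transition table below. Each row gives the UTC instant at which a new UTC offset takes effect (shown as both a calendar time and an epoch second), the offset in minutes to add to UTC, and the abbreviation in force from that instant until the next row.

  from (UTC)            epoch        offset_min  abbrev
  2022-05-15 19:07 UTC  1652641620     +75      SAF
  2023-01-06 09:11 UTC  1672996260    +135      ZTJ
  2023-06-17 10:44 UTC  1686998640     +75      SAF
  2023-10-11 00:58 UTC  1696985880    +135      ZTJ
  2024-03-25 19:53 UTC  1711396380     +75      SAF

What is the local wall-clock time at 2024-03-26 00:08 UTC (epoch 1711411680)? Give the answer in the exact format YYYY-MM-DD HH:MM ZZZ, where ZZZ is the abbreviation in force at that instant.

2024-03-26 01:23 SAF

Query: 2024-03-26 00:08 UTC
Rule 5/5 (SAF, +01:15): 2024-03-25 19:53 UTC ≤ query < +∞
0·60 + 8 + 75 = 83 min
83 = 0·1440 + 83; 83 = 1·60 + 23 → 01:23, same day
→ 2024-03-26 01:23 SAF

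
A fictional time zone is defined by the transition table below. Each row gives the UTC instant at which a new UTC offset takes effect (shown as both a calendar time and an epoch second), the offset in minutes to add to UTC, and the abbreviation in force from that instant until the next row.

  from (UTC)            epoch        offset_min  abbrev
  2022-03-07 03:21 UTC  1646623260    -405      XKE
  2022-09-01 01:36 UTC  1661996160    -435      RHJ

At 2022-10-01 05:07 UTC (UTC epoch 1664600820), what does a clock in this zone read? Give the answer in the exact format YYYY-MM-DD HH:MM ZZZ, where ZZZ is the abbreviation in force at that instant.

2022-09-30 21:52 RHJ

Query: 2022-10-01 05:07 UTC
Rule 2/2 (RHJ, -07:15): 2022-09-01 01:36 UTC ≤ query < +∞
5·60 + 7 - 435 = -128 min
-128 = -1·1440 + 1312; 1312 = 21·60 + 52 → 21:52, 2022-10-01 - 1 day = 2022-09-30
→ 2022-09-30 21:52 RHJ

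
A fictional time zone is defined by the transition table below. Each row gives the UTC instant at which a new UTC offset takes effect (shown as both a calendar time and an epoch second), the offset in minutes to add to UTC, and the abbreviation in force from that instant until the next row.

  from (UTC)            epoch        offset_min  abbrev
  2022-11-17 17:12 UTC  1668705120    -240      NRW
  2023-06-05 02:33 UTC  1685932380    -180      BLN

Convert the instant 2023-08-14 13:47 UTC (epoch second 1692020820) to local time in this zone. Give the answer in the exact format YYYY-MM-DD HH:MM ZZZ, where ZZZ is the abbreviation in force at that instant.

Query: 2023-08-14 13:47 UTC
Rule 2/2 (BLN, -03:00): 2023-06-05 02:33 UTC ≤ query < +∞
13·60 + 47 - 180 = 647 min
647 = 0·1440 + 647; 647 = 10·60 + 47 → 10:47, same day
→ 2023-08-14 10:47 BLN

2023-08-14 10:47 BLN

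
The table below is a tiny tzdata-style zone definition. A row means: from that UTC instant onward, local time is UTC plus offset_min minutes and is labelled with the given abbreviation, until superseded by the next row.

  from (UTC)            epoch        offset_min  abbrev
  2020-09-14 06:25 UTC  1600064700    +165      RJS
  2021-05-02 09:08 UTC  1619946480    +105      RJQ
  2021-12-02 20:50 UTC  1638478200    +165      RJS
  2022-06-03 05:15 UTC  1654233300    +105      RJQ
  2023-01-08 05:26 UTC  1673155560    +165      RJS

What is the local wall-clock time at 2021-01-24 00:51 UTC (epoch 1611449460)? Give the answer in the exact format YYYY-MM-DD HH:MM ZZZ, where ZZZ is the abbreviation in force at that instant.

Query: 2021-01-24 00:51 UTC
Rule 1/5 (RJS, +02:45): 2020-09-14 06:25 UTC ≤ query < 2021-05-02 09:08 UTC
0·60 + 51 + 165 = 216 min
216 = 0·1440 + 216; 216 = 3·60 + 36 → 03:36, same day
→ 2021-01-24 03:36 RJS

2021-01-24 03:36 RJS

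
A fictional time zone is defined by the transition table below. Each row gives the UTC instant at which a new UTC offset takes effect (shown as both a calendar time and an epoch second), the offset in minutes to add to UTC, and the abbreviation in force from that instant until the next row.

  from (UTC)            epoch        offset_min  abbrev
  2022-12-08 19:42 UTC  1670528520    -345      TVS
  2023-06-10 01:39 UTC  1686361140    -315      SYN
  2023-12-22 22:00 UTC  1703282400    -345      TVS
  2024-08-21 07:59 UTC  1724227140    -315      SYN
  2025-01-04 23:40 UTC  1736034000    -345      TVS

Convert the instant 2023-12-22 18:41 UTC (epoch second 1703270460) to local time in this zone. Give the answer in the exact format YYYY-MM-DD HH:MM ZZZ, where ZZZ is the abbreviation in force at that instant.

2023-12-22 13:26 SYN

Query: 2023-12-22 18:41 UTC
Rule 2/5 (SYN, -05:15): 2023-06-10 01:39 UTC ≤ query < 2023-12-22 22:00 UTC
18·60 + 41 - 315 = 806 min
806 = 0·1440 + 806; 806 = 13·60 + 26 → 13:26, same day
→ 2023-12-22 13:26 SYN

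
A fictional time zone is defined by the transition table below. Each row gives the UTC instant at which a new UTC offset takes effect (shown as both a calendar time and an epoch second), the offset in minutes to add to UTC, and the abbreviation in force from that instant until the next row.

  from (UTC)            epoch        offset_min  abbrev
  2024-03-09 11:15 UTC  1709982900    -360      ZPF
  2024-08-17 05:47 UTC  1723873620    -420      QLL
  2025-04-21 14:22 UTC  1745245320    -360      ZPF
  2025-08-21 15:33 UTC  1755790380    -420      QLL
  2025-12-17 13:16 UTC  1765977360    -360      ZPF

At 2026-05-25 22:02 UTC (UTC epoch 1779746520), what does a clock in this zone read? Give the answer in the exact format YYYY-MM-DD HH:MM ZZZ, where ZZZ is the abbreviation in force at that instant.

Query: 2026-05-25 22:02 UTC
Rule 5/5 (ZPF, -06:00): 2025-12-17 13:16 UTC ≤ query < +∞
22·60 + 2 - 360 = 962 min
962 = 0·1440 + 962; 962 = 16·60 + 2 → 16:02, same day
→ 2026-05-25 16:02 ZPF

2026-05-25 16:02 ZPF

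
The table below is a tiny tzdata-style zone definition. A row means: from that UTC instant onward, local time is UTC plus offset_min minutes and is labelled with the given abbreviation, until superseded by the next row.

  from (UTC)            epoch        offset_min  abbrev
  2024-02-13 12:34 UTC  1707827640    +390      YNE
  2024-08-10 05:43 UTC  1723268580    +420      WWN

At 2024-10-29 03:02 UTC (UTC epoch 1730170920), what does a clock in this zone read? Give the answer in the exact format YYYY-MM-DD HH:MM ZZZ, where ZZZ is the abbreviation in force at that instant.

2024-10-29 10:02 WWN

Query: 2024-10-29 03:02 UTC
Rule 2/2 (WWN, +07:00): 2024-08-10 05:43 UTC ≤ query < +∞
3·60 + 2 + 420 = 602 min
602 = 0·1440 + 602; 602 = 10·60 + 2 → 10:02, same day
→ 2024-10-29 10:02 WWN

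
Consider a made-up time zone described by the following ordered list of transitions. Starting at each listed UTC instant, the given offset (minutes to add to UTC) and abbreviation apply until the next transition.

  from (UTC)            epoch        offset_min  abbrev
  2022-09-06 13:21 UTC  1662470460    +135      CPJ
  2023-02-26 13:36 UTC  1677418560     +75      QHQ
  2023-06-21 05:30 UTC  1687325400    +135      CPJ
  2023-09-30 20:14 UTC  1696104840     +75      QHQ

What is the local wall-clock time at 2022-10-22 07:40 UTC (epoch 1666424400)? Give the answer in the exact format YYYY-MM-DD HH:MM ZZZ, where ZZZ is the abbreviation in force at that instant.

2022-10-22 09:55 CPJ

Query: 2022-10-22 07:40 UTC
Rule 1/4 (CPJ, +02:15): 2022-09-06 13:21 UTC ≤ query < 2023-02-26 13:36 UTC
7·60 + 40 + 135 = 595 min
595 = 0·1440 + 595; 595 = 9·60 + 55 → 09:55, same day
→ 2022-10-22 09:55 CPJ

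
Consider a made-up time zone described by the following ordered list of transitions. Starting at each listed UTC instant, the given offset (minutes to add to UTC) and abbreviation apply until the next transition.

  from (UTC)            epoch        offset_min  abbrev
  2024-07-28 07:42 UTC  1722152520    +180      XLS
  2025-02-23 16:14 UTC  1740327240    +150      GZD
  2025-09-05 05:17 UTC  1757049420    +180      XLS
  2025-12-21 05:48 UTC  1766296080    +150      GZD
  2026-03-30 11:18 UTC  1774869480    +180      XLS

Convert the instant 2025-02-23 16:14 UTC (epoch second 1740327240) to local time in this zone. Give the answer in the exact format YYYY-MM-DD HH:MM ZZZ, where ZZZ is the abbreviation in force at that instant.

2025-02-23 18:44 GZD

Query: 2025-02-23 16:14 UTC
Rule 2/5 (GZD, +02:30): 2025-02-23 16:14 UTC ≤ query < 2025-09-05 05:17 UTC
16·60 + 14 + 150 = 1124 min
1124 = 0·1440 + 1124; 1124 = 18·60 + 44 → 18:44, same day
→ 2025-02-23 18:44 GZD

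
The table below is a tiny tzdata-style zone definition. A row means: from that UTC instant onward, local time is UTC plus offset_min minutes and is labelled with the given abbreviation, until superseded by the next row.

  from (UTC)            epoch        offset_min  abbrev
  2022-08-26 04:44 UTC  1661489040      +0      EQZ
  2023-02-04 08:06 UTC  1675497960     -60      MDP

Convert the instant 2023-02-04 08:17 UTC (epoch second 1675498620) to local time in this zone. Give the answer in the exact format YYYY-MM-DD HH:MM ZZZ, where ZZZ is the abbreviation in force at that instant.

2023-02-04 07:17 MDP

Query: 2023-02-04 08:17 UTC
Rule 2/2 (MDP, -01:00): 2023-02-04 08:06 UTC ≤ query < +∞
8·60 + 17 - 60 = 437 min
437 = 0·1440 + 437; 437 = 7·60 + 17 → 07:17, same day
→ 2023-02-04 07:17 MDP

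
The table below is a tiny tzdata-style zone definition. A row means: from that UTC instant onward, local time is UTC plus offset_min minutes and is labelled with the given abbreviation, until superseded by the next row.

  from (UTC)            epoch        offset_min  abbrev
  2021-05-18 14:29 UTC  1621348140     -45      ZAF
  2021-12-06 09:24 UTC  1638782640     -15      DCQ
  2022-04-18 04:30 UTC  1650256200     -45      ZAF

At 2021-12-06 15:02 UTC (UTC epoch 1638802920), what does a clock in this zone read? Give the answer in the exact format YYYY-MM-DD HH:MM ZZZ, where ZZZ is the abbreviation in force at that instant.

2021-12-06 14:47 DCQ

Query: 2021-12-06 15:02 UTC
Rule 2/3 (DCQ, -00:15): 2021-12-06 09:24 UTC ≤ query < 2022-04-18 04:30 UTC
15·60 + 2 - 15 = 887 min
887 = 0·1440 + 887; 887 = 14·60 + 47 → 14:47, same day
→ 2021-12-06 14:47 DCQ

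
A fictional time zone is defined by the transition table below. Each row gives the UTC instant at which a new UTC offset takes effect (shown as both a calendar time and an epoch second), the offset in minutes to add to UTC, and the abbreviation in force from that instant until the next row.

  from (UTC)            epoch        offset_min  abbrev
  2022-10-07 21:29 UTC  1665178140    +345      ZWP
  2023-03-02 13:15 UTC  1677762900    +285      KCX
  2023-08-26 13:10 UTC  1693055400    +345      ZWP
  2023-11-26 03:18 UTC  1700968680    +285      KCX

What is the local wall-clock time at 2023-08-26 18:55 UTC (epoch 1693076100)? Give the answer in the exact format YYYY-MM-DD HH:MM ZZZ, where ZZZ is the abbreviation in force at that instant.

2023-08-27 00:40 ZWP

Query: 2023-08-26 18:55 UTC
Rule 3/4 (ZWP, +05:45): 2023-08-26 13:10 UTC ≤ query < 2023-11-26 03:18 UTC
18·60 + 55 + 345 = 1480 min
1480 = 1·1440 + 40; 40 = 0·60 + 40 → 00:40, 2023-08-26 + 1 day = 2023-08-27
→ 2023-08-27 00:40 ZWP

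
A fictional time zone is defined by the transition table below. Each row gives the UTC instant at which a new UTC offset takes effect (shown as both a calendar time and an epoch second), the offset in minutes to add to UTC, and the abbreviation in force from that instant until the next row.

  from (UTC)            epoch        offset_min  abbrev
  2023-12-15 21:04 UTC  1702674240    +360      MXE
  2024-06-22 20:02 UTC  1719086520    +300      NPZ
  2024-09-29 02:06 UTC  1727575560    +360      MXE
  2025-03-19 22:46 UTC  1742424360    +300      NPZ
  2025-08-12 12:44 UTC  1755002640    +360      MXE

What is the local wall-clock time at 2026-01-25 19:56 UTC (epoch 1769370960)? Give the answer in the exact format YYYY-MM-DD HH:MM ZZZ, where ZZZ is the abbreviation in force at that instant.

2026-01-26 01:56 MXE

Query: 2026-01-25 19:56 UTC
Rule 5/5 (MXE, +06:00): 2025-08-12 12:44 UTC ≤ query < +∞
19·60 + 56 + 360 = 1556 min
1556 = 1·1440 + 116; 116 = 1·60 + 56 → 01:56, 2026-01-25 + 1 day = 2026-01-26
→ 2026-01-26 01:56 MXE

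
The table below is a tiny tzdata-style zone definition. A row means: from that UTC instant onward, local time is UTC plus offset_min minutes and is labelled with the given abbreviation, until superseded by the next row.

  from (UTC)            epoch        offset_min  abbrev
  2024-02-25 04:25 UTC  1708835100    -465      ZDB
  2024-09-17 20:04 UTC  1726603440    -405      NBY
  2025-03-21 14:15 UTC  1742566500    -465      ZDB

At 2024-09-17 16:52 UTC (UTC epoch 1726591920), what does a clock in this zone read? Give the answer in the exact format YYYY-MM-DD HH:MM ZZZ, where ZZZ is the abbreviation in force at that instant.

2024-09-17 09:07 ZDB

Query: 2024-09-17 16:52 UTC
Rule 1/3 (ZDB, -07:45): 2024-02-25 04:25 UTC ≤ query < 2024-09-17 20:04 UTC
16·60 + 52 - 465 = 547 min
547 = 0·1440 + 547; 547 = 9·60 + 7 → 09:07, same day
→ 2024-09-17 09:07 ZDB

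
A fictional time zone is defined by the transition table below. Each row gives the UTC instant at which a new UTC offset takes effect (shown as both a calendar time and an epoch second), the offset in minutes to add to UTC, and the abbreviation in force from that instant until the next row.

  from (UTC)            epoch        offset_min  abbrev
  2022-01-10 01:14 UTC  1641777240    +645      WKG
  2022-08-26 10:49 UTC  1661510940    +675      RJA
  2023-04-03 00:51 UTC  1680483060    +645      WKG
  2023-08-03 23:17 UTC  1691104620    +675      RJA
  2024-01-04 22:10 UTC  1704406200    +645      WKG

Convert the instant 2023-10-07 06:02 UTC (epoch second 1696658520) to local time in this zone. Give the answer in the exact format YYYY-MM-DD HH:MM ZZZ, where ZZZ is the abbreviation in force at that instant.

2023-10-07 17:17 RJA

Query: 2023-10-07 06:02 UTC
Rule 4/5 (RJA, +11:15): 2023-08-03 23:17 UTC ≤ query < 2024-01-04 22:10 UTC
6·60 + 2 + 675 = 1037 min
1037 = 0·1440 + 1037; 1037 = 17·60 + 17 → 17:17, same day
→ 2023-10-07 17:17 RJA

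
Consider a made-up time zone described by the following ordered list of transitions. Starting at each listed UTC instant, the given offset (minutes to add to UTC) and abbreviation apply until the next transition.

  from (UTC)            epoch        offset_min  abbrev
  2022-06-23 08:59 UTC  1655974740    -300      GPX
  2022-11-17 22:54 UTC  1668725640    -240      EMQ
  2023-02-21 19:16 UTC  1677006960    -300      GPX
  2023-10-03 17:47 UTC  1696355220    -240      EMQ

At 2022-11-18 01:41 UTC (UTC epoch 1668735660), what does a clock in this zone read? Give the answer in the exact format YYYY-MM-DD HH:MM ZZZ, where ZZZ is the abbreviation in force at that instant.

Query: 2022-11-18 01:41 UTC
Rule 2/4 (EMQ, -04:00): 2022-11-17 22:54 UTC ≤ query < 2023-02-21 19:16 UTC
1·60 + 41 - 240 = -139 min
-139 = -1·1440 + 1301; 1301 = 21·60 + 41 → 21:41, 2022-11-18 - 1 day = 2022-11-17
→ 2022-11-17 21:41 EMQ

2022-11-17 21:41 EMQ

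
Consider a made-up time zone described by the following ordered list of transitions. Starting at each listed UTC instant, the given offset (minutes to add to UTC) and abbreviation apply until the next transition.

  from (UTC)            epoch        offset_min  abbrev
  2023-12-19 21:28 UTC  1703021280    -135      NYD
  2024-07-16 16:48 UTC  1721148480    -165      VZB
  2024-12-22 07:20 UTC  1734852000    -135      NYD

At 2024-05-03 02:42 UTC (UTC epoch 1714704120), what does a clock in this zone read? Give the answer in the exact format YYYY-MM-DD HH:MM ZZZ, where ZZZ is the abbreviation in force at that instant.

2024-05-03 00:27 NYD

Query: 2024-05-03 02:42 UTC
Rule 1/3 (NYD, -02:15): 2023-12-19 21:28 UTC ≤ query < 2024-07-16 16:48 UTC
2·60 + 42 - 135 = 27 min
27 = 0·1440 + 27; 27 = 0·60 + 27 → 00:27, same day
→ 2024-05-03 00:27 NYD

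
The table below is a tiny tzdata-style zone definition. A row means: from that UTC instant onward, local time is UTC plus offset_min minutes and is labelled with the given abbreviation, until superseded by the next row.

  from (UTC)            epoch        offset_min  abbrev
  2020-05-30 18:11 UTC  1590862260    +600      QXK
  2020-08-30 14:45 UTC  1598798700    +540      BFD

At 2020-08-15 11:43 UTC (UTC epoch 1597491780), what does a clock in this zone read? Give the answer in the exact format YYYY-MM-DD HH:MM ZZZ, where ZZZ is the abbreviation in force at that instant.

2020-08-15 21:43 QXK

Query: 2020-08-15 11:43 UTC
Rule 1/2 (QXK, +10:00): 2020-05-30 18:11 UTC ≤ query < 2020-08-30 14:45 UTC
11·60 + 43 + 600 = 1303 min
1303 = 0·1440 + 1303; 1303 = 21·60 + 43 → 21:43, same day
→ 2020-08-15 21:43 QXK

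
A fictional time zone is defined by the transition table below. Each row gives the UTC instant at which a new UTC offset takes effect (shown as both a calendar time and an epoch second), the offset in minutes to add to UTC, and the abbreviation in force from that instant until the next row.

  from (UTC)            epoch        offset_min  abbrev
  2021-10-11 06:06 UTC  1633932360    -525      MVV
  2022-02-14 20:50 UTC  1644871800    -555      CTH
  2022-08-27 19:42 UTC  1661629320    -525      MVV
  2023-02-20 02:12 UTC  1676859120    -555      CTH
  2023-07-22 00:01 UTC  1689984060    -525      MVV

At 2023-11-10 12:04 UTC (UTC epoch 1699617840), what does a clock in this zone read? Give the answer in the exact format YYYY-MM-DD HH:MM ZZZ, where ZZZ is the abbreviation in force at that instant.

Query: 2023-11-10 12:04 UTC
Rule 5/5 (MVV, -08:45): 2023-07-22 00:01 UTC ≤ query < +∞
12·60 + 4 - 525 = 199 min
199 = 0·1440 + 199; 199 = 3·60 + 19 → 03:19, same day
→ 2023-11-10 03:19 MVV

2023-11-10 03:19 MVV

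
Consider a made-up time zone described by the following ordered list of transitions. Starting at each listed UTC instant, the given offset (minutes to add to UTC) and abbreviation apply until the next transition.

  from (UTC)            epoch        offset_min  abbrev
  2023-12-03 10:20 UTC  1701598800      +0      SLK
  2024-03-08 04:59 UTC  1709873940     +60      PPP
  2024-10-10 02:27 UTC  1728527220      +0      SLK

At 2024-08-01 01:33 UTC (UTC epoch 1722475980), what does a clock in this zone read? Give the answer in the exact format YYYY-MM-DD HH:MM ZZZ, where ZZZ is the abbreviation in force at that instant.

2024-08-01 02:33 PPP

Query: 2024-08-01 01:33 UTC
Rule 2/3 (PPP, +01:00): 2024-03-08 04:59 UTC ≤ query < 2024-10-10 02:27 UTC
1·60 + 33 + 60 = 153 min
153 = 0·1440 + 153; 153 = 2·60 + 33 → 02:33, same day
→ 2024-08-01 02:33 PPP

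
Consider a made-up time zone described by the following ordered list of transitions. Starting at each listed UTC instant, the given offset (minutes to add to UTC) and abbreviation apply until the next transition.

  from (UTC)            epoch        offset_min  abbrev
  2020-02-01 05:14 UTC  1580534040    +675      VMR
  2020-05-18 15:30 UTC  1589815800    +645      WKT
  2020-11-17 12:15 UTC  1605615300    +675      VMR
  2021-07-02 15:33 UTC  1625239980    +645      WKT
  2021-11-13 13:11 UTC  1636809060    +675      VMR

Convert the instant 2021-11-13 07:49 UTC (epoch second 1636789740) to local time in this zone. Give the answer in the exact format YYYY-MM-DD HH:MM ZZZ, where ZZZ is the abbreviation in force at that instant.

2021-11-13 18:34 WKT

Query: 2021-11-13 07:49 UTC
Rule 4/5 (WKT, +10:45): 2021-07-02 15:33 UTC ≤ query < 2021-11-13 13:11 UTC
7·60 + 49 + 645 = 1114 min
1114 = 0·1440 + 1114; 1114 = 18·60 + 34 → 18:34, same day
→ 2021-11-13 18:34 WKT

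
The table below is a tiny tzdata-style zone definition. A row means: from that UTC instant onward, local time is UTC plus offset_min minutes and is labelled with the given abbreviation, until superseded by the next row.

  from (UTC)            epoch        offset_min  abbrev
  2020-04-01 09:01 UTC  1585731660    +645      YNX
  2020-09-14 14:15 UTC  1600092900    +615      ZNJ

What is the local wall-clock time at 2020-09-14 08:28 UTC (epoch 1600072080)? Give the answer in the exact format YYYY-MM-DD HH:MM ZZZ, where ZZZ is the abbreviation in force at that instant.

Query: 2020-09-14 08:28 UTC
Rule 1/2 (YNX, +10:45): 2020-04-01 09:01 UTC ≤ query < 2020-09-14 14:15 UTC
8·60 + 28 + 645 = 1153 min
1153 = 0·1440 + 1153; 1153 = 19·60 + 13 → 19:13, same day
→ 2020-09-14 19:13 YNX

2020-09-14 19:13 YNX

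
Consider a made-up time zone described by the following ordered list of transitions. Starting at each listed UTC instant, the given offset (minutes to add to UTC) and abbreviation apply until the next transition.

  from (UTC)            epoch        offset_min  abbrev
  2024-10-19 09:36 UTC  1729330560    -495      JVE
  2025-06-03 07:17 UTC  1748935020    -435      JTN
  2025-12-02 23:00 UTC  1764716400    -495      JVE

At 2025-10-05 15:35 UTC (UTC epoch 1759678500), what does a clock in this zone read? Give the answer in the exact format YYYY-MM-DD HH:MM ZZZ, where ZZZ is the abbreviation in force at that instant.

Query: 2025-10-05 15:35 UTC
Rule 2/3 (JTN, -07:15): 2025-06-03 07:17 UTC ≤ query < 2025-12-02 23:00 UTC
15·60 + 35 - 435 = 500 min
500 = 0·1440 + 500; 500 = 8·60 + 20 → 08:20, same day
→ 2025-10-05 08:20 JTN

2025-10-05 08:20 JTN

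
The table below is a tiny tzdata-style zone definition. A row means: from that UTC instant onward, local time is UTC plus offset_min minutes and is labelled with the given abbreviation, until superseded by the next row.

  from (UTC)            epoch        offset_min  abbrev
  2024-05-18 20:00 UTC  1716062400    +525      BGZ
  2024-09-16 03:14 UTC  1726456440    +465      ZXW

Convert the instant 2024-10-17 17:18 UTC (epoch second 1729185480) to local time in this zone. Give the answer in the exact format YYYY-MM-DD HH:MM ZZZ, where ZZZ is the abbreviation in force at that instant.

2024-10-18 01:03 ZXW

Query: 2024-10-17 17:18 UTC
Rule 2/2 (ZXW, +07:45): 2024-09-16 03:14 UTC ≤ query < +∞
17·60 + 18 + 465 = 1503 min
1503 = 1·1440 + 63; 63 = 1·60 + 3 → 01:03, 2024-10-17 + 1 day = 2024-10-18
→ 2024-10-18 01:03 ZXW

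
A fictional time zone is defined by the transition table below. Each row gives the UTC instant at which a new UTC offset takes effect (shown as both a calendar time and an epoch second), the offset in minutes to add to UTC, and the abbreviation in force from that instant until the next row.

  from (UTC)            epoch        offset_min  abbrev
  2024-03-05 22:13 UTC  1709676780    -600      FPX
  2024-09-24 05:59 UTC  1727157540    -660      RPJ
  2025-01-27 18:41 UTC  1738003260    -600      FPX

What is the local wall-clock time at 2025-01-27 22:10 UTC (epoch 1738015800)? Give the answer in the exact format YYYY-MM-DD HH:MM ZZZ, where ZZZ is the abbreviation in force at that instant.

2025-01-27 12:10 FPX

Query: 2025-01-27 22:10 UTC
Rule 3/3 (FPX, -10:00): 2025-01-27 18:41 UTC ≤ query < +∞
22·60 + 10 - 600 = 730 min
730 = 0·1440 + 730; 730 = 12·60 + 10 → 12:10, same day
→ 2025-01-27 12:10 FPX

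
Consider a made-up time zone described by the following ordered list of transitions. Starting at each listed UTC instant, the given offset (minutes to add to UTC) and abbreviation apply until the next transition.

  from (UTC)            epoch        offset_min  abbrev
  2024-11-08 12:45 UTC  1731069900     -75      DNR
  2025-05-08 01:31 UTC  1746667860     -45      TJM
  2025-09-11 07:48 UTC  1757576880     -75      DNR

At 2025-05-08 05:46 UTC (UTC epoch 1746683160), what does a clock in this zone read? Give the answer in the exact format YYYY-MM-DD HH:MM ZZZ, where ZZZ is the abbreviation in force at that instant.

2025-05-08 05:01 TJM

Query: 2025-05-08 05:46 UTC
Rule 2/3 (TJM, -00:45): 2025-05-08 01:31 UTC ≤ query < 2025-09-11 07:48 UTC
5·60 + 46 - 45 = 301 min
301 = 0·1440 + 301; 301 = 5·60 + 1 → 05:01, same day
→ 2025-05-08 05:01 TJM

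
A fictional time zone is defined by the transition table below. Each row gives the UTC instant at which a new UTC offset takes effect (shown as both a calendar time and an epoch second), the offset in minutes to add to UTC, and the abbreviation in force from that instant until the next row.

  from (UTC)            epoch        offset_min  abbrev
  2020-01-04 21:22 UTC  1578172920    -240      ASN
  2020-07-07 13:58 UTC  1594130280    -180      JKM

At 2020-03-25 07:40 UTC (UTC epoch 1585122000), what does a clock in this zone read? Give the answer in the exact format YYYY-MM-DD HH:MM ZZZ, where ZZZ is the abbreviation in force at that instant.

2020-03-25 03:40 ASN

Query: 2020-03-25 07:40 UTC
Rule 1/2 (ASN, -04:00): 2020-01-04 21:22 UTC ≤ query < 2020-07-07 13:58 UTC
7·60 + 40 - 240 = 220 min
220 = 0·1440 + 220; 220 = 3·60 + 40 → 03:40, same day
→ 2020-03-25 03:40 ASN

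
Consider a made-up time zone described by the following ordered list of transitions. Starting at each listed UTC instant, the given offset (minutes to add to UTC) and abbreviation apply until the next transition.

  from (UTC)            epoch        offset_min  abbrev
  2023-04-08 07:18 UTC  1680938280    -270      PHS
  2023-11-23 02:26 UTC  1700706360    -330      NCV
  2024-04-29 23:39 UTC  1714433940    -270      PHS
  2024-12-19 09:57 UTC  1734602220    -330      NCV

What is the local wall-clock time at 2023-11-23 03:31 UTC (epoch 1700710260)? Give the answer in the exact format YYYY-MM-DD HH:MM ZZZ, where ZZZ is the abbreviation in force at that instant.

2023-11-22 22:01 NCV

Query: 2023-11-23 03:31 UTC
Rule 2/4 (NCV, -05:30): 2023-11-23 02:26 UTC ≤ query < 2024-04-29 23:39 UTC
3·60 + 31 - 330 = -119 min
-119 = -1·1440 + 1321; 1321 = 22·60 + 1 → 22:01, 2023-11-23 - 1 day = 2023-11-22
→ 2023-11-22 22:01 NCV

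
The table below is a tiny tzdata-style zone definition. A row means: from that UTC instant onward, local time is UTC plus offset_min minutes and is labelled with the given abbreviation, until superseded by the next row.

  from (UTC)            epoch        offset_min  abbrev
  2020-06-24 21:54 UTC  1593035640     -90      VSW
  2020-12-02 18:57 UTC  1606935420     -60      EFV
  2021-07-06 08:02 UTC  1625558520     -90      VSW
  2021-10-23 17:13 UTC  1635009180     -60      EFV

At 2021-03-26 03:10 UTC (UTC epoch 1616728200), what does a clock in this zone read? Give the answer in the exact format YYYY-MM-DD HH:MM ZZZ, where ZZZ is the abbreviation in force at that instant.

Query: 2021-03-26 03:10 UTC
Rule 2/4 (EFV, -01:00): 2020-12-02 18:57 UTC ≤ query < 2021-07-06 08:02 UTC
3·60 + 10 - 60 = 130 min
130 = 0·1440 + 130; 130 = 2·60 + 10 → 02:10, same day
→ 2021-03-26 02:10 EFV

2021-03-26 02:10 EFV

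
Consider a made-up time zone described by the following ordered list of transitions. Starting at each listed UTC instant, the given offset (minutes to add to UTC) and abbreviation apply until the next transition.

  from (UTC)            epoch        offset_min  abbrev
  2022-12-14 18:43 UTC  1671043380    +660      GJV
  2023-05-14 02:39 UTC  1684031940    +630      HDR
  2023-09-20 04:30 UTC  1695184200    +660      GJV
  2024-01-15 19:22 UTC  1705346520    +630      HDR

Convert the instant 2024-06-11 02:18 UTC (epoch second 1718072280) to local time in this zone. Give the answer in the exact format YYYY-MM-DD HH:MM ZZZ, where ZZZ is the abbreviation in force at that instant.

Query: 2024-06-11 02:18 UTC
Rule 4/4 (HDR, +10:30): 2024-01-15 19:22 UTC ≤ query < +∞
2·60 + 18 + 630 = 768 min
768 = 0·1440 + 768; 768 = 12·60 + 48 → 12:48, same day
→ 2024-06-11 12:48 HDR

2024-06-11 12:48 HDR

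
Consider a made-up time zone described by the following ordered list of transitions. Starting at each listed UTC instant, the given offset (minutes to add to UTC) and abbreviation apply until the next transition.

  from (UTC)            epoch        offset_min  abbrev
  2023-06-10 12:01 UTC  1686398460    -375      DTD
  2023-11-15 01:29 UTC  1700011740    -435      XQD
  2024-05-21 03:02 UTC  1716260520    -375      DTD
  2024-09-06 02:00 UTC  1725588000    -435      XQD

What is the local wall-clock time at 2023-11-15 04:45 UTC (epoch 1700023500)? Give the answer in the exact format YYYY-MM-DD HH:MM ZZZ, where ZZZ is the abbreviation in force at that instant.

Query: 2023-11-15 04:45 UTC
Rule 2/4 (XQD, -07:15): 2023-11-15 01:29 UTC ≤ query < 2024-05-21 03:02 UTC
4·60 + 45 - 435 = -150 min
-150 = -1·1440 + 1290; 1290 = 21·60 + 30 → 21:30, 2023-11-15 - 1 day = 2023-11-14
→ 2023-11-14 21:30 XQD

2023-11-14 21:30 XQD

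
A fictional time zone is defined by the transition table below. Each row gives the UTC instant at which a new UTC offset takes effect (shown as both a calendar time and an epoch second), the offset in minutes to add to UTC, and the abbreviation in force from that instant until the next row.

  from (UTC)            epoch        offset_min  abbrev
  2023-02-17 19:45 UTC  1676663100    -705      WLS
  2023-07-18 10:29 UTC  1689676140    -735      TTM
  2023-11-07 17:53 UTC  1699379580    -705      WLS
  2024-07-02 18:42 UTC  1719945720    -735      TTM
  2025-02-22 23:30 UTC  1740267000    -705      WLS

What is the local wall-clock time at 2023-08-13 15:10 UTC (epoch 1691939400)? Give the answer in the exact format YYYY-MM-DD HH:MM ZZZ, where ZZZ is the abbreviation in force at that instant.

2023-08-13 02:55 TTM

Query: 2023-08-13 15:10 UTC
Rule 2/5 (TTM, -12:15): 2023-07-18 10:29 UTC ≤ query < 2023-11-07 17:53 UTC
15·60 + 10 - 735 = 175 min
175 = 0·1440 + 175; 175 = 2·60 + 55 → 02:55, same day
→ 2023-08-13 02:55 TTM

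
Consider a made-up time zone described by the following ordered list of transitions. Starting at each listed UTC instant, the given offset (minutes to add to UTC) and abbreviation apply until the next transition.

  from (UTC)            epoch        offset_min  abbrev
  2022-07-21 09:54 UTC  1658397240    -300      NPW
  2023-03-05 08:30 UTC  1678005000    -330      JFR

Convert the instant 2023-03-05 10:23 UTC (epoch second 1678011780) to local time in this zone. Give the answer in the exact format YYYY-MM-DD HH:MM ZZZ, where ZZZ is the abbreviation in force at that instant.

Query: 2023-03-05 10:23 UTC
Rule 2/2 (JFR, -05:30): 2023-03-05 08:30 UTC ≤ query < +∞
10·60 + 23 - 330 = 293 min
293 = 0·1440 + 293; 293 = 4·60 + 53 → 04:53, same day
→ 2023-03-05 04:53 JFR

2023-03-05 04:53 JFR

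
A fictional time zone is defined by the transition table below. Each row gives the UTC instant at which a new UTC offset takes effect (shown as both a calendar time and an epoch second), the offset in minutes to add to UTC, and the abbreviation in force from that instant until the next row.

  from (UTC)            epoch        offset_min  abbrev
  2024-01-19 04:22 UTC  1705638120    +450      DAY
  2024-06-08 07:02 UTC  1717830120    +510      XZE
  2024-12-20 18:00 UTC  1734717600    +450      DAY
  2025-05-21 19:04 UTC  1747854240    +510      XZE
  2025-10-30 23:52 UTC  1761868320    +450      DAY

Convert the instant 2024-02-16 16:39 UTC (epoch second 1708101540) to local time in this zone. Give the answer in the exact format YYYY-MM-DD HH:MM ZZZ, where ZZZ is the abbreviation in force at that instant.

Query: 2024-02-16 16:39 UTC
Rule 1/5 (DAY, +07:30): 2024-01-19 04:22 UTC ≤ query < 2024-06-08 07:02 UTC
16·60 + 39 + 450 = 1449 min
1449 = 1·1440 + 9; 9 = 0·60 + 9 → 00:09, 2024-02-16 + 1 day = 2024-02-17
→ 2024-02-17 00:09 DAY

2024-02-17 00:09 DAY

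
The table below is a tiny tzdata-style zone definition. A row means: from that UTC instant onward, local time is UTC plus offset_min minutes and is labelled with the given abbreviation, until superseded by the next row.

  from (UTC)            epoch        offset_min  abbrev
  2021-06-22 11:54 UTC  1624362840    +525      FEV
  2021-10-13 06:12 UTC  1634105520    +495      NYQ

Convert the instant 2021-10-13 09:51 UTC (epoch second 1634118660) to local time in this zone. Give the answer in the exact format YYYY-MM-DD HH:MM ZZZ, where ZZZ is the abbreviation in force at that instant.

2021-10-13 18:06 NYQ

Query: 2021-10-13 09:51 UTC
Rule 2/2 (NYQ, +08:15): 2021-10-13 06:12 UTC ≤ query < +∞
9·60 + 51 + 495 = 1086 min
1086 = 0·1440 + 1086; 1086 = 18·60 + 6 → 18:06, same day
→ 2021-10-13 18:06 NYQ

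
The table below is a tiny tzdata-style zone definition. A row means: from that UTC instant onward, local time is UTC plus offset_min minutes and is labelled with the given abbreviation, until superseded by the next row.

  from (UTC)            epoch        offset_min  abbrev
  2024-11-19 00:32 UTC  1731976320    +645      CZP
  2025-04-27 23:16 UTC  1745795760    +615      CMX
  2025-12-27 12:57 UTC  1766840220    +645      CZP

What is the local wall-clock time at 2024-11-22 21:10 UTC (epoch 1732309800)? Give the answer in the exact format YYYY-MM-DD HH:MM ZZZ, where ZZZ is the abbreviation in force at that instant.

Query: 2024-11-22 21:10 UTC
Rule 1/3 (CZP, +10:45): 2024-11-19 00:32 UTC ≤ query < 2025-04-27 23:16 UTC
21·60 + 10 + 645 = 1915 min
1915 = 1·1440 + 475; 475 = 7·60 + 55 → 07:55, 2024-11-22 + 1 day = 2024-11-23
→ 2024-11-23 07:55 CZP

2024-11-23 07:55 CZP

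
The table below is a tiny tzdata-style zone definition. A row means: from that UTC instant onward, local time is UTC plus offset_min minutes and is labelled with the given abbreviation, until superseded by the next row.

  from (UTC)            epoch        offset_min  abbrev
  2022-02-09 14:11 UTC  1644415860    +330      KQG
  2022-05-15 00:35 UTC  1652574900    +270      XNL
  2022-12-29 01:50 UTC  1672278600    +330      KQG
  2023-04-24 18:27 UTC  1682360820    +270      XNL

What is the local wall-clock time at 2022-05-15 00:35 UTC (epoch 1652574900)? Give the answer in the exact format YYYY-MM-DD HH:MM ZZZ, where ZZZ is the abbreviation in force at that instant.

Query: 2022-05-15 00:35 UTC
Rule 2/4 (XNL, +04:30): 2022-05-15 00:35 UTC ≤ query < 2022-12-29 01:50 UTC
0·60 + 35 + 270 = 305 min
305 = 0·1440 + 305; 305 = 5·60 + 5 → 05:05, same day
→ 2022-05-15 05:05 XNL

2022-05-15 05:05 XNL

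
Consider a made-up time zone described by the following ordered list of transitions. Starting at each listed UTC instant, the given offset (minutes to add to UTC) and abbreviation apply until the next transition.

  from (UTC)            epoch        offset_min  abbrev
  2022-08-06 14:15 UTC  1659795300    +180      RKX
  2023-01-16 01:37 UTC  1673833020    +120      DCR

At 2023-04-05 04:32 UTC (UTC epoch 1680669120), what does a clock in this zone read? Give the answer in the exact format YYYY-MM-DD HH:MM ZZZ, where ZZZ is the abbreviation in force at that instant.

Query: 2023-04-05 04:32 UTC
Rule 2/2 (DCR, +02:00): 2023-01-16 01:37 UTC ≤ query < +∞
4·60 + 32 + 120 = 392 min
392 = 0·1440 + 392; 392 = 6·60 + 32 → 06:32, same day
→ 2023-04-05 06:32 DCR

2023-04-05 06:32 DCR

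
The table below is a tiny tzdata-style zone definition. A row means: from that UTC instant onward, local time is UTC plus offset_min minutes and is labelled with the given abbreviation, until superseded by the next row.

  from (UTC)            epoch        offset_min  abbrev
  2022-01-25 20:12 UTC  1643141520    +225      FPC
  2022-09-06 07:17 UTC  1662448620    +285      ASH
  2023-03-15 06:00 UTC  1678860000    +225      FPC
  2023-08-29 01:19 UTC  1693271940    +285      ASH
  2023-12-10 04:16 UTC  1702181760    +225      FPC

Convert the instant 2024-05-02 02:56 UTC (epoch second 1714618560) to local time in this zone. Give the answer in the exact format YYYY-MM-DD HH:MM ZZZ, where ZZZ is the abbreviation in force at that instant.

Query: 2024-05-02 02:56 UTC
Rule 5/5 (FPC, +03:45): 2023-12-10 04:16 UTC ≤ query < +∞
2·60 + 56 + 225 = 401 min
401 = 0·1440 + 401; 401 = 6·60 + 41 → 06:41, same day
→ 2024-05-02 06:41 FPC

2024-05-02 06:41 FPC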